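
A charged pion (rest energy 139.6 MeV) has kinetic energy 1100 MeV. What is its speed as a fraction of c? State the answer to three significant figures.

γ = 1 + K/(mc²) = 1 + 1100/139.6 = 8.8797.
β = √(1 − 1/γ²) = √(1 − 0.0126825) = √0.9873175 = 0.994.

0.994c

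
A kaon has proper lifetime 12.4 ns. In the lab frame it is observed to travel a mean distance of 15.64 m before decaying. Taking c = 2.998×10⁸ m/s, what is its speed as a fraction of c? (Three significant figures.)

0.973c

d = βγcτ ⇒ βγ = d/(cτ) = 15.64 m / (3.71752 m) = 4.2071.
β = (βγ)/√(1+(βγ)²) = 4.2071/√18.6997 = 0.973.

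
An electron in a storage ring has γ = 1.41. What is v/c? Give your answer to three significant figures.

β = √(1 − 1/γ²) = √(1 − 1/1.9881) = √0.497007 = 0.705.

0.705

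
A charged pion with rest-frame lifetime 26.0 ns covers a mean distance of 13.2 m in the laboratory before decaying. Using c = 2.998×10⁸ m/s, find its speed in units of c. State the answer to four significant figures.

0.8611c

d = βγcτ ⇒ βγ = d/(cτ) = 13.20 m / (7.7948 m) = 1.6934.
β = (βγ)/√(1+(βγ)²) = 1.6934/√3.8676 = 0.8611.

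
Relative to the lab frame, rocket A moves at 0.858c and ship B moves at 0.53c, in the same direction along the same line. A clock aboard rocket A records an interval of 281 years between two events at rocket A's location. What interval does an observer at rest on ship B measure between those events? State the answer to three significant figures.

Transform rocket A's velocity into ship B's frame: (0.858 − 0.53)/(1 − 0.858·0.53) = 0.328/0.54526, so the relative speed is 0.60155c.
γ for this relative speed: γ = 1/√(1 − 0.361862) = 1.2518.
Rocket A's interval is proper; time dilation gives Δt_B = γΔτ = 1.2518 × 281 years = 352 years.

352 years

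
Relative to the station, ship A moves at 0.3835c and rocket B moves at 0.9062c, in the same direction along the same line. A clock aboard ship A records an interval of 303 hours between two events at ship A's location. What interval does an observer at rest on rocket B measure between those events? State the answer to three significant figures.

Speed of ship A in rocket B's frame: u = (v_A − v_B)/(1 − v_A v_B/c²) = (0.3835 − 0.9062)/(1 − 0.3835×0.9062) = −0.5227/0.6524723 = −0.80111; |u| = 0.80111c.
γ for this relative speed: γ = 1/√(1 − 0.641777) = 1.6708.
The clock on ship A records proper time, so rocket B measures Δt = γΔτ = 1.6708 × 303 = 506 hours.

506 hours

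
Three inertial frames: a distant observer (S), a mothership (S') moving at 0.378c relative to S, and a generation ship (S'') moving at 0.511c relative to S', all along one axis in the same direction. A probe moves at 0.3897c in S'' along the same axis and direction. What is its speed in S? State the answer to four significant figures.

0.8794c

First combine the probe and generation ship (S''→S'): u₁ = (0.3897 + 0.511)/(1 + 0.3897×0.511) = 0.9007/1.1991367 = 0.75112.
Then combine with the mothership (S'→S): u = (0.75112 + 0.378)/(1 + 0.75112×0.378) = 1.12912/1.28392336 = 0.87943.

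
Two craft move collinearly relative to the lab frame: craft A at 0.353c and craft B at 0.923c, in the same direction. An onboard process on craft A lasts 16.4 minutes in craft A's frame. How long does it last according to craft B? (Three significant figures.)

30.7 minutes

The velocity of craft A relative to craft B is (0.353 − 0.923)c / (1 − 0.353×0.923) = −0.84547c; relative speed 0.84547c.
At |u| = 0.84547c, γ = (1 − 0.71482)^(−1/2) = 1.8726.
The clock on craft A records proper time, so craft B measures Δt = γΔτ = 1.8726 × 16.4 = 30.7 minutes.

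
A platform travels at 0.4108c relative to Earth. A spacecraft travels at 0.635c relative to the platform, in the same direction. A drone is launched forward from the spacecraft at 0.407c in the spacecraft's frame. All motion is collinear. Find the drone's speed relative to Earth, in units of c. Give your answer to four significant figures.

0.9244c

Apply u = (u'+v)/(1+u'v) twice. Drone in the platform frame: (0.407+0.635)/(1+0.407·0.635) = 1.042/1.258445 = 0.82801c.
That velocity, transformed to the rest frame of Earth: (0.82801+0.4108)/(1+0.82801·0.4108) = 1.23881/1.340146508 = 0.92438c.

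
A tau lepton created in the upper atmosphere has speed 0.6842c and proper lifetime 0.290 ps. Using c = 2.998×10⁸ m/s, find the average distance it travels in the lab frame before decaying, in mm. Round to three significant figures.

0.0816 mm

Lorentz factor: γ = (1 − 0.46812964)^(−1/2) = 1.3712.
Lab-frame lifetime: Δt = γτ = 1.3712 × 0.290 ps = 0.39765 ps.
Distance: d = vΔt = 0.6842 × 2.998×10⁸ m/s × 3.9765×10^-13 s = 8.16×10^-5 m = 0.0816 mm.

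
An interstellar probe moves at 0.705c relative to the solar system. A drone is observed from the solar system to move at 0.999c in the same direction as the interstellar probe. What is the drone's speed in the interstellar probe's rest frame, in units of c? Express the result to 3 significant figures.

Transform to the interstellar probe's frame: u' = (u − v)/(1 − uv/c²).
u' = (0.999 − 0.705)/(1 − 0.999×0.705) = 0.294/0.295705 = 0.99423.
Speed in the interstellar probe's frame: 0.994c (in the same direction).

0.994c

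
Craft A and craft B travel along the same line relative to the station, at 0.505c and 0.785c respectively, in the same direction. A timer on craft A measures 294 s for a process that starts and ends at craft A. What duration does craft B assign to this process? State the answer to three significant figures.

Speed of craft A in craft B's frame: u = (v_A − v_B)/(1 − v_A v_B/c²) = (0.505 − 0.785)/(1 − 0.505×0.785) = −0.28/0.603575 = −0.4639; |u| = 0.4639c.
γ for this relative speed: γ = 1/√(1 − 0.215203) = 1.1288.
Craft A's interval is proper; time dilation gives Δt_B = γΔτ = 1.1288 × 294 s = 332 s.

332 s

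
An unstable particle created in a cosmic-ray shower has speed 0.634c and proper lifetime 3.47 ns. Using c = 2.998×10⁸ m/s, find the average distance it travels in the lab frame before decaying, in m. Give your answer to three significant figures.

0.853 m

Lorentz factor: γ = (1 − 0.401956)^(−1/2) = 1.2931.
Lab-frame lifetime: Δt = γτ = 1.2931 × 3.47 ns = 4.4871 ns.
Distance: d = vΔt = 0.634 × 2.998×10⁸ m/s × 4.4871×10^-9 s = 0.853 m.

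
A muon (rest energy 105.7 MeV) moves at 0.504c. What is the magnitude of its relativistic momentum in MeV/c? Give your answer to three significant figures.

61.7 MeV/c

Lorentz factor: γ = (1 − 0.254016)^(−1/2) = 1.1578.
Momentum: p = γβ·mc = 1.1578 × 0.504 × 105.7 MeV/c = 61.7 MeV/c.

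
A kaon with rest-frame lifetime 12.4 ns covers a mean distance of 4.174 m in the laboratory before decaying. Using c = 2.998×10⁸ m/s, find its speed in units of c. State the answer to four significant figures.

d = βγcτ ⇒ βγ = d/(cτ) = 4.174 m / (3.71752 m) = 1.1228.
β = (βγ)/√(1+(βγ)²) = 1.1228/√2.26068 = 0.7468.

0.7468c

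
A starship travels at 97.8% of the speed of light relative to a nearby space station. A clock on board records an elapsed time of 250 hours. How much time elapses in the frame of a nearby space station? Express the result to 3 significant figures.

1200 hours

With β = 0.978, γ = 1/√(1 − 0.978²) = 1/√0.043516 = 4.7938.
The onboard clock measures proper time, so the interval in the rest frame of a nearby space station is dilated: Δt = γ·Δτ = 4.7938 × 250 hours = 1200 hours.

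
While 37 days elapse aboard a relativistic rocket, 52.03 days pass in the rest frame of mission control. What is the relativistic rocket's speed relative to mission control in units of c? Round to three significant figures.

γ = Δt/Δτ = 52.03/37 = 1.4062.
β = √(1 − 1/γ²) = √(1 − 0.505715) = √0.494285 = 0.703.

0.703c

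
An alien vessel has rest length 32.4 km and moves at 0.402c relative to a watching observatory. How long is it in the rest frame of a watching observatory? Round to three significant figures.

γ = 1/√(1 − β²) = 1/√(1 − 0.161604) = 1/√0.838396 = 1/0.91564 = 1.0921.
Along the direction of motion the measured length is L₀/γ = 32.4/1.0921 = 29.7 km.

29.7 km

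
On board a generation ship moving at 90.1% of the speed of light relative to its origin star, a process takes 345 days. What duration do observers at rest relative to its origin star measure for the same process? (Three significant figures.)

γ = 1/√(1 − β²) = 1/√(1 − 0.811801) = 1/√0.188199 = 1/0.433819 = 2.3051.
The onboard clock measures proper time, so the interval in the rest frame of its origin star is dilated: Δt = γ·Δτ = 2.3051 × 345 days = 795 days.

795 days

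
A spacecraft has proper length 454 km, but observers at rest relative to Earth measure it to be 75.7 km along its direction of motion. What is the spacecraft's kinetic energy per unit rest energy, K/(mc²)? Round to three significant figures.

5.00

γ = L₀/L = 454/75.7 = 5.99736.
K/(mc²) = γ − 1 = 5.99736 − 1 = 5.00.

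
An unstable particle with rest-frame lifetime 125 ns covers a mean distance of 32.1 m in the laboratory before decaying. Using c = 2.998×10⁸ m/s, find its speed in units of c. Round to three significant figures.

Let x = d/(cτ) = 32.10 m / (2.998×10⁸ m/s × 1.250×10^-7 s) = 0.85657. Since d = βγcτ, x = βγ = β/√(1−β²).
Solving: β² = x²/(1+x²) = 0.733712/1.733712 = 0.423203, so β = 0.651.

0.651c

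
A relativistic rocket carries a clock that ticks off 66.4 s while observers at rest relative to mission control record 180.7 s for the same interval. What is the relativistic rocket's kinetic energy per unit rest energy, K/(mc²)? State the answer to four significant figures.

The time-dilation ratio gives γ = 180.7/66.4 = 2.72139.
Since K = (γ−1)mc², K/(mc²) = 2.72139 − 1 = 1.721.

1.721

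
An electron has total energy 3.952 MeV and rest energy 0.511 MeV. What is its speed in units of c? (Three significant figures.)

γ = E/(mc²) = 3.952/0.511 = 7.7339.
β = √(1 − 1/γ²) = √(1 − 0.0167187) = √0.9832813 = 0.992.

0.992c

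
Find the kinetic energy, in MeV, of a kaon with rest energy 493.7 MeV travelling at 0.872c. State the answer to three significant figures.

515 MeV

β² = 0.760384, so γ = 1/√0.239616 = 2.0429.
Kinetic energy: K = (γ − 1)mc² = (2.0429 − 1) × 493.7 MeV = 1.0429 × 493.7 = 515 MeV.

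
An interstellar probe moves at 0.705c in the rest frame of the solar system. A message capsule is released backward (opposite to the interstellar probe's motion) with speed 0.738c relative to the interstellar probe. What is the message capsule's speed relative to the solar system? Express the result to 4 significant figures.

Relativistic velocity addition: u = (u' + v)/(1 + u'v/c²), with u' = −0.738c and v = 0.705c.
Numerator: −0.738 + 0.705 = −0.033. Denominator: 1 + (−0.738)(0.705) = 0.47971.
u = −0.033/0.47971 = −0.068792, so the speed is 0.06879c.

0.06879c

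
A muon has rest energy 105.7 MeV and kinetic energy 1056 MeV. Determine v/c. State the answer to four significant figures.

γ = 1 + K/(mc²) = 1 + 1056/105.7 = 10.991.
β = √(1 − 1/γ²) = √(1 − 0.008278) = √0.991722 = 0.9959.

0.9959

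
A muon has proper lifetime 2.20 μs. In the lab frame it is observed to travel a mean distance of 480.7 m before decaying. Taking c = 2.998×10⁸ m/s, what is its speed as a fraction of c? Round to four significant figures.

0.5890c

Let x = d/(cτ) = 480.7 m / (2.998×10⁸ m/s × 2.200×10^-6 s) = 0.72882. Since d = βγcτ, x = βγ = β/√(1−β²).
Solving: β² = x²/(1+x²) = 0.531179/1.531179 = 0.346908, so β = 0.5890.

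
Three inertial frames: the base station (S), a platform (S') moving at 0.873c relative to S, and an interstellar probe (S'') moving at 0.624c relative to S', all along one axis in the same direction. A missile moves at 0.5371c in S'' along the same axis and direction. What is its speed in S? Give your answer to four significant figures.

0.9906c

First combine the missile and interstellar probe (S''→S'): u₁ = (0.5371 + 0.624)/(1 + 0.5371×0.624) = 1.1611/1.3351504 = 0.86964.
Then combine with the platform (S'→S): u = (0.86964 + 0.873)/(1 + 0.86964×0.873) = 1.74264/1.75919572 = 0.99059.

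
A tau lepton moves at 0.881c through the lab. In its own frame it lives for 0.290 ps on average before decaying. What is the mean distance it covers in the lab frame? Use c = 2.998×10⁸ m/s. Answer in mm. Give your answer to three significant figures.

0.162 mm

Lorentz factor: γ = (1 − 0.776161)^(−1/2) = 2.1136.
Lab-frame lifetime: Δt = γτ = 2.1136 × 0.290 ps = 0.61294 ps.
Distance: d = vΔt = 0.881 × 2.998×10⁸ m/s × 6.1294×10^-13 s = 1.62×10^-4 m = 0.162 mm.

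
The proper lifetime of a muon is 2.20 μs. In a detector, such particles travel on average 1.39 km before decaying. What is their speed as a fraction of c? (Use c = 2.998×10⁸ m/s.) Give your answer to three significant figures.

d = βγcτ ⇒ βγ = d/(cτ) = 1390 m / (659.56 m) = 2.1075.
β = (βγ)/√(1+(βγ)²) = 2.1075/√5.44156 = 0.903.

0.903c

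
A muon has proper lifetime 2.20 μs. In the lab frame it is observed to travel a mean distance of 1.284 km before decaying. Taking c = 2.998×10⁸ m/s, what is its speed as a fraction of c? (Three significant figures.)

0.890c

Lab distance = (lab lifetime)·v = γτ·βc, so βγ = d/(cτ) = 1284/(2.998×10⁸ × 2.200×10^-6) = 1.9468.
With βγ = 1.9468: γ² = 1 + (βγ)² = 4.79003, and β = (βγ)/γ = 1.9468/2.18861 = 0.890.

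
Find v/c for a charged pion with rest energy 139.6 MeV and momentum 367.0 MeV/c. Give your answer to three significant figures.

0.935

βγ = pc/(mc²) = 367.0/139.6 = 2.6289.
Since γ² = 1 + (βγ)² = 7.91112, γ = √7.91112 = 2.81267, and β = (βγ)/γ = 2.6289/2.81267 = 0.935.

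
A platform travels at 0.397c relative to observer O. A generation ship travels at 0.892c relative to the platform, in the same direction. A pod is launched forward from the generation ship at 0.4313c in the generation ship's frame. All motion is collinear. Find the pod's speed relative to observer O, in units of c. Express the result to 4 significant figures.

Apply u = (u'+v)/(1+u'v) twice. Pod in the platform frame: (0.4313+0.892)/(1+0.4313·0.892) = 1.3233/1.3847196 = 0.95564c.
That velocity, transformed to the rest frame of observer O: (0.95564+0.397)/(1+0.95564·0.397) = 1.35264/1.37938908 = 0.98061c.

0.9806c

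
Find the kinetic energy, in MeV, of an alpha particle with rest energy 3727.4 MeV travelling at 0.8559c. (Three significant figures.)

3480 MeV

β² = 0.73256481, so γ = 1/√0.26743519 = 1.93371.
Kinetic energy: K = (γ − 1)mc² = (1.93371 − 1) × 3727.4 MeV = 0.93371 × 3727.4 = 3480 MeV.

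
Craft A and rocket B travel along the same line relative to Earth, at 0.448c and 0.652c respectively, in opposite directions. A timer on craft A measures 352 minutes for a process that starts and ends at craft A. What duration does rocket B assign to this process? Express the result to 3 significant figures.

The velocity of craft A relative to rocket B is (0.448 + 0.652)c / (1 + 0.448×0.652) = 0.85133c; relative speed 0.85133c.
At |u| = 0.85133c, γ = (1 − 0.724763)^(−1/2) = 1.9061.
The clock on craft A records proper time, so rocket B measures Δt = γΔτ = 1.9061 × 352 = 671 minutes.

671 minutes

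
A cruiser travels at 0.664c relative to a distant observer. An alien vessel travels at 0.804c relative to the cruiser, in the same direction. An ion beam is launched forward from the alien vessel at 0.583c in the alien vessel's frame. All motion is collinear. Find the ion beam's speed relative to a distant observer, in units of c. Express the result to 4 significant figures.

Compose velocities in two stages. Stage 1 (into S'): u₁ = (0.583+0.804)/(1+0.583×0.804) = 0.94435.
Stage 2 (into S): u = (0.94435+0.664)/(1+0.94435×0.664) = 0.98851, so the speed is 0.9885c.

0.9885c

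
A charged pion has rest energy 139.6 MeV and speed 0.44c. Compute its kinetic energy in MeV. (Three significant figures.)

With β = 0.44, γ = 1/√(1 − 0.44²) = 1/√0.8064 = 1.11359.
Kinetic energy: K = (γ − 1)mc² = (1.11359 − 1) × 139.6 MeV = 0.11359 × 139.6 = 15.9 MeV.

15.9 MeV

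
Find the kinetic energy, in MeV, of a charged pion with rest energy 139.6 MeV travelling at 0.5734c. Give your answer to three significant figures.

30.8 MeV

With β = 0.5734, γ = 1/√(1 − 0.5734²) = 1/√0.67121244 = 1.22059.
Kinetic energy: K = (γ − 1)mc² = (1.22059 − 1) × 139.6 MeV = 0.22059 × 139.6 = 30.8 MeV.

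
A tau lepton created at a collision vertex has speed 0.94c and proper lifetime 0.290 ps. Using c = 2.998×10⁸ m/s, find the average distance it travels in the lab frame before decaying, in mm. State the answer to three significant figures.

0.240 mm

With β = 0.94, γ = 1/√(1 − 0.94²) = 1/√0.1164 = 2.9311.
Lab-frame lifetime: Δt = γτ = 2.9311 × 0.290 ps = 0.85002 ps.
Distance: d = vΔt = 0.94 × 2.998×10⁸ m/s × 8.5002×10^-13 s = 2.40×10^-4 m = 0.240 mm.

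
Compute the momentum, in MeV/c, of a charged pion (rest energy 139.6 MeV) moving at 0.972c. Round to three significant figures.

577 MeV/c

γ = 1/√(1 − β²) = 1/√(1 − 0.944784) = 1/√0.055216 = 1/0.234981 = 4.2557.
Momentum: p = γβ·mc = 4.2557 × 0.972 × 139.6 MeV/c = 577 MeV/c.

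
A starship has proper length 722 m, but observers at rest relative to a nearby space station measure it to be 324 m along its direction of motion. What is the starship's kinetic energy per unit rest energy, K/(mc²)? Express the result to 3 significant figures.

1.23

Length contraction gives γ = L₀/L = 722/324 = 2.2284.
K/(mc²) = γ − 1 = 2.2284 − 1 = 1.23.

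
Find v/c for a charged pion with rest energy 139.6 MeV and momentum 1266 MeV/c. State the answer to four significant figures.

0.9940

βγ = pc/(mc²) = 1266/139.6 = 9.0688.
Since γ² = 1 + (βγ)² = 83.2431, γ = √83.2431 = 9.12377, and β = (βγ)/γ = 9.0688/9.12377 = 0.9940.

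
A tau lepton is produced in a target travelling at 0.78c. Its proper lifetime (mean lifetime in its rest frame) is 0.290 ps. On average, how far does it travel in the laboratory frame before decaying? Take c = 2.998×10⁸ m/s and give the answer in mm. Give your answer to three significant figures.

γ = 1/√(1 − β²) = 1/√(1 − 0.6084) = 1/√0.3916 = 1/0.62578 = 1.598.
Lab-frame lifetime: Δt = γτ = 1.598 × 0.290 ps = 0.46342 ps.
Distance: d = vΔt = 0.78 × 2.998×10⁸ m/s × 4.6342×10^-13 s = 1.08×10^-4 m = 0.108 mm.

0.108 mm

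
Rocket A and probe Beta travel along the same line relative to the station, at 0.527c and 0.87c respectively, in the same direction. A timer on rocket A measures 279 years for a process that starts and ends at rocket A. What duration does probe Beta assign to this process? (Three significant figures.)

361 years

The velocity of rocket A relative to probe Beta is (0.527 − 0.87)c / (1 − 0.527×0.87) = −0.63341c; relative speed 0.63341c.
At |u| = 0.63341c, γ = (1 − 0.401208)^(−1/2) = 1.2923.
The clock on rocket A records proper time, so probe Beta measures Δt = γΔτ = 1.2923 × 279 = 361 years.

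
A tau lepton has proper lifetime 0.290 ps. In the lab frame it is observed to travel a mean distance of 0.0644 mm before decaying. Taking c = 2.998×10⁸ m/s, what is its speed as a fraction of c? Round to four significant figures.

Let x = d/(cτ) = 6.440×10^-5 m / (2.998×10⁸ m/s × 2.900×10^-13 s) = 0.74072. Since d = βγcτ, x = βγ = β/√(1−β²).
Solving: β² = x²/(1+x²) = 0.548666/1.548666 = 0.354283, so β = 0.5952.

0.5952c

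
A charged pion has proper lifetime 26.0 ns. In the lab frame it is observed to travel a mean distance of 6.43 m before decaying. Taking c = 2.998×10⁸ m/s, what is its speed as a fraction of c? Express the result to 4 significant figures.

0.6363c

Lab distance = (lab lifetime)·v = γτ·βc, so βγ = d/(cτ) = 6.430/(2.998×10⁸ × 2.600×10^-8) = 0.82491.
With βγ = 0.82491: γ² = 1 + (βγ)² = 1.680477, and β = (βγ)/γ = 0.82491/1.29633 = 0.6363.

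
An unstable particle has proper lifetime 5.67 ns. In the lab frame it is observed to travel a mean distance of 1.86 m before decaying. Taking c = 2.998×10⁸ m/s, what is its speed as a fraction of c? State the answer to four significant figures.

Let x = d/(cτ) = 1.860 m / (2.998×10⁸ m/s × 5.670×10^-9 s) = 1.0942. Since d = βγcτ, x = βγ = β/√(1−β²).
Solving: β² = x²/(1+x²) = 1.19727/2.19727 = 0.54489, so β = 0.7382.

0.7382c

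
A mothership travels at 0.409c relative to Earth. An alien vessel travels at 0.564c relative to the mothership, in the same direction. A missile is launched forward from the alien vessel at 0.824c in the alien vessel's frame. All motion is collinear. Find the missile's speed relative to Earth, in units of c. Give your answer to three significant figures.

First combine the missile and alien vessel (S''→S'): u₁ = (0.824 + 0.564)/(1 + 0.824×0.564) = 1.388/1.464736 = 0.94761.
Then combine with the mothership (S'→S): u = (0.94761 + 0.409)/(1 + 0.94761×0.409) = 1.35661/1.38757249 = 0.97769.

0.978c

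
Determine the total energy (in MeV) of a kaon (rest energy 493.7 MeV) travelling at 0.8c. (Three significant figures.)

823 MeV

Lorentz factor: γ = (1 − 0.64)^(−1/2) = 1.6667.
Total energy: E = γmc² = 1.6667 × 493.7 MeV = 823 MeV.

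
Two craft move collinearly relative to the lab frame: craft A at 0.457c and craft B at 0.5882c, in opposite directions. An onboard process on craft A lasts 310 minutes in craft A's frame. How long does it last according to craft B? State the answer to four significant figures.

Transform craft A's velocity into craft B's frame: (0.457 + 0.5882)/(1 + 0.457·0.5882) = 1.0452/1.2688074, so the relative speed is 0.82377c.
γ for this relative speed: γ = 1/√(1 − 0.678597) = 1.7639.
Craft A's interval is proper; time dilation gives Δt_B = γΔτ = 1.7639 × 310 minutes = 546.8 minutes.

546.8 minutes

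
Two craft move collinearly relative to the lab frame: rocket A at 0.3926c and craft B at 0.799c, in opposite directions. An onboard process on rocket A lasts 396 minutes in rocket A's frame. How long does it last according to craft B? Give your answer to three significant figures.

Speed of rocket A in craft B's frame: u = (v_A + v_B)/(1 + v_A v_B/c²) = (0.3926 + 0.799)/(1 + 0.3926×0.799) = 1.1916/1.3136874 = 0.90707; |u| = 0.90707c.
γ for this relative speed: γ = 1/√(1 − 0.822776) = 2.3754.
Rocket A's interval is proper; time dilation gives Δt_B = γΔτ = 2.3754 × 396 minutes = 941 minutes.

941 minutes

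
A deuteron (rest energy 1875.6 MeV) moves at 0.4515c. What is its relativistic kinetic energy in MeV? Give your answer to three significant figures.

226 MeV

With β = 0.4515, γ = 1/√(1 − 0.4515²) = 1/√0.79614775 = 1.12074.
Kinetic energy: K = (γ − 1)mc² = (1.12074 − 1) × 1875.6 MeV = 0.12074 × 1875.6 = 226 MeV.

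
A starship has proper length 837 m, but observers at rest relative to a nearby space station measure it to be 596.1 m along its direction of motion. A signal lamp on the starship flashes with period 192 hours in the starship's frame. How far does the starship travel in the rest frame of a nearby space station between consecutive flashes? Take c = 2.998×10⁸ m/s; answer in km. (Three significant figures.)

From L = L₀/γ: γ = 837/596.1 = 1.40413.
β = √(1 − 1/γ²) = 0.70199. Lab-frame period = γτ = 1.40413×192 hours = 269.59 hours. Distance = βc × γτ = 0.70199 × 2.998×10⁸ m/s × 970524 s = 2.0425×10^14 m = 2.04×10^11 km.

2.04×10^11 km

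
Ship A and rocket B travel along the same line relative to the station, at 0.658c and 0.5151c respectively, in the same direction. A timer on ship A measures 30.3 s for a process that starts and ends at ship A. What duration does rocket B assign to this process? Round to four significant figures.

31.03 s

Transform ship A's velocity into rocket B's frame: (0.658 − 0.5151)/(1 − 0.658·0.5151) = 0.1429/0.6610642, so the relative speed is 0.21617c.
γ for this relative speed: γ = 1/√(1 − 0.0467295) = 1.0242.
The clock on ship A records proper time, so rocket B measures Δt = γΔτ = 1.0242 × 30.3 = 31.03 s.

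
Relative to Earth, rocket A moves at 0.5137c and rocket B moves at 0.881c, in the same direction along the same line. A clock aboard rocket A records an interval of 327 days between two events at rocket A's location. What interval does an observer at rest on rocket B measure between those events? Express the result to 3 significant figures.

441 days

The velocity of rocket A relative to rocket B is (0.5137 − 0.881)c / (1 − 0.5137×0.881) = −0.67095c; relative speed 0.67095c.
γ for this relative speed: γ = 1/√(1 − 0.450174) = 1.3486.
The clock on rocket A records proper time, so rocket B measures Δt = γΔτ = 1.3486 × 327 = 441 days.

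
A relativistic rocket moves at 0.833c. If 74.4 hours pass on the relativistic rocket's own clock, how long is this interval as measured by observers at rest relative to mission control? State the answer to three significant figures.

γ = 1/√(1 − β²) = 1/√(1 − 0.693889) = 1/√0.306111 = 1/0.553273 = 1.8074.
The onboard clock measures proper time, so the interval in the rest frame of mission control is dilated: Δt = γ·Δτ = 1.8074 × 74.4 hours = 134 hours.

134 hours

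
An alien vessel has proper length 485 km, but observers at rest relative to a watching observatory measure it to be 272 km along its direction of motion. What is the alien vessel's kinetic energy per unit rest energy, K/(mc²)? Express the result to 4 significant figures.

γ = L₀/L = 485/272 = 1.78309.
Since K = (γ−1)mc², K/(mc²) = 1.78309 − 1 = 0.7831.

0.7831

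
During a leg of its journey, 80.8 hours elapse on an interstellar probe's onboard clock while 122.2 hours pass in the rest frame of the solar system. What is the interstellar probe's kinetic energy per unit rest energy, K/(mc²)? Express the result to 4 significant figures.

The time-dilation ratio gives γ = 122.2/80.8 = 1.51238.
K/(mc²) = γ − 1 = 1.51238 − 1 = 0.5124.

0.5124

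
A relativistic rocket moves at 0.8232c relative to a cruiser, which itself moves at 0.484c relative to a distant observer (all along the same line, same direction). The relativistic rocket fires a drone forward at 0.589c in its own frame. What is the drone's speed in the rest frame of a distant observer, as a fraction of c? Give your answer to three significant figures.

First combine the drone and relativistic rocket (S''→S'): u₁ = (0.589 + 0.8232)/(1 + 0.589×0.8232) = 1.4122/1.4848648 = 0.95106.
Then combine with the cruiser (S'→S): u = (0.95106 + 0.484)/(1 + 0.95106×0.484) = 1.43506/1.46031304 = 0.98271.

0.983c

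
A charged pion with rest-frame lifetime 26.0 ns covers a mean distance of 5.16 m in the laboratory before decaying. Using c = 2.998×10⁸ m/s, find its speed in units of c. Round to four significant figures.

0.5520c

d = βγcτ ⇒ βγ = d/(cτ) = 5.160 m / (7.7948 m) = 0.66198.
β = (βγ)/√(1+(βγ)²) = 0.66198/√1.438218 = 0.5520.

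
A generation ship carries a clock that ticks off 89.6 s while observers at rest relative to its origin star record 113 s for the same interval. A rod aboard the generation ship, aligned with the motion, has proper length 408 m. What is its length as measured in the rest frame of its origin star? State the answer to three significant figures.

The time-dilation ratio gives γ = 113/89.6 = 1.26116.
The rod contracts by the same γ: 408 m / 1.26116 = 324 m.

324 m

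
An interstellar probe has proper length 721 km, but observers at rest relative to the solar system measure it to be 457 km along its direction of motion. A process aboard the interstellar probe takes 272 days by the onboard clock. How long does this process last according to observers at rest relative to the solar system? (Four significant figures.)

429.1 days

γ = L₀/L = 721/457 = 1.57768.
Δt = γΔτ = 1.57768 × 272 = 429.1 days.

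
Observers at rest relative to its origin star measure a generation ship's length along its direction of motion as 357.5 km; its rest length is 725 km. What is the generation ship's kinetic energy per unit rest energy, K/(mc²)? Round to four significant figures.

γ = L₀/L = 725/357.5 = 2.02797.
Since K = (γ−1)mc², K/(mc²) = 2.02797 − 1 = 1.028.

1.028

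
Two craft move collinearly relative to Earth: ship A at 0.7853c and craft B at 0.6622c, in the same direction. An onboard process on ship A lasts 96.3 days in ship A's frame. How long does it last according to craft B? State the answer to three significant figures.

The velocity of ship A relative to craft B is (0.7853 − 0.6622)c / (1 − 0.7853×0.6622) = 0.25647c; relative speed 0.25647c.
γ for this relative speed: γ = 1/√(1 − 0.0657769) = 1.0346.
The clock on ship A records proper time, so craft B measures Δt = γΔτ = 1.0346 × 96.3 = 99.6 days.

99.6 days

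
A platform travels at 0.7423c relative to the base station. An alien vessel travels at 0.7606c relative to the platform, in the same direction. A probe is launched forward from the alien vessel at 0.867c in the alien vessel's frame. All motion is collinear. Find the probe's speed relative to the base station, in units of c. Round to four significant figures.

0.9971c

First combine the probe and alien vessel (S''→S'): u₁ = (0.867 + 0.7606)/(1 + 0.867×0.7606) = 1.6276/1.6594402 = 0.98081.
Then combine with the platform (S'→S): u = (0.98081 + 0.7423)/(1 + 0.98081×0.7423) = 1.72311/1.728055263 = 0.99714.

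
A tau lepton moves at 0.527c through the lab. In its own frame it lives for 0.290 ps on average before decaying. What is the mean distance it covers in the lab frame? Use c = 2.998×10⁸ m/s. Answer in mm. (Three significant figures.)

With β = 0.527, γ = 1/√(1 − 0.527²) = 1/√0.722271 = 1.1767.
Lab-frame lifetime: Δt = γτ = 1.1767 × 0.290 ps = 0.34124 ps.
Distance: d = vΔt = 0.527 × 2.998×10⁸ m/s × 3.4124×10^-13 s = 5.39×10^-5 m = 0.0539 mm.

0.0539 mm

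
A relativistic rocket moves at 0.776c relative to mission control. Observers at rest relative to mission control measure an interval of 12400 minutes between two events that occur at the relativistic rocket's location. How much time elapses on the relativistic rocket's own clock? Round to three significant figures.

γ = 1/√(1 − β²) = 1/√(1 − 0.602176) = 1/√0.397824 = 1/0.630733 = 1.5855.
The relativistic rocket's clock runs slow as seen from mission control, so Δτ = Δt/γ = 12400/1.5855 = 7820 minutes.

7820 minutes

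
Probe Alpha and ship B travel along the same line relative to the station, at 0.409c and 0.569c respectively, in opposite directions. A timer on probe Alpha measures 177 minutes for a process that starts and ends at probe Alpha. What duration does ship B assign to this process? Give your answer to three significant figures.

291 minutes

Speed of probe Alpha in ship B's frame: u = (v_A + v_B)/(1 + v_A v_B/c²) = (0.409 + 0.569)/(1 + 0.409×0.569) = 0.978/1.232721 = 0.79337; |u| = 0.79337c.
At |u| = 0.79337c, γ = (1 − 0.629436)^(−1/2) = 1.6427.
Probe Alpha's interval is proper; time dilation gives Δt_B = γΔτ = 1.6427 × 177 minutes = 291 minutes.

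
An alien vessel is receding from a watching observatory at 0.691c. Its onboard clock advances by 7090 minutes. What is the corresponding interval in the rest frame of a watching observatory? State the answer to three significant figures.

β² = 0.477481, so γ = 1/√0.522519 = 1.3834.
The onboard clock measures proper time, so the interval in the rest frame of a watching observatory is dilated: Δt = γ·Δτ = 1.3834 × 7090 minutes = 9810 minutes.

9810 minutes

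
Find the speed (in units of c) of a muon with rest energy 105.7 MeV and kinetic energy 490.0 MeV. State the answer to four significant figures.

0.9841c

K = (γ−1)mc², so γ = 1 + 490.0/105.7 = 5.6358.
Then v/c = √(1 − γ⁻²) = √(1 − 0.0314839) = √0.9685161 = 0.9841.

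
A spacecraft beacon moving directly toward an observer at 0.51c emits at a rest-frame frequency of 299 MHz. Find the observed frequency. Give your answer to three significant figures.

Relativistic Doppler (source moving toward): f_obs = f_src · √((1+β)/(1−β)).
With β = 0.51: factor = √(1.51/0.49) = 1.7555.
f_obs = 299 × 1.7555 = 525 MHz.

525 MHz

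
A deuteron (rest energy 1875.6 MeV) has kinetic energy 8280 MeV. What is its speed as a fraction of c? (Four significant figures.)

0.9828c

γ = 1 + K/(mc²) = 1 + 8280/1875.6 = 5.4146.
β = √(1 − 1/γ²) = √(1 − 0.0341089) = √0.9658911 = 0.9828.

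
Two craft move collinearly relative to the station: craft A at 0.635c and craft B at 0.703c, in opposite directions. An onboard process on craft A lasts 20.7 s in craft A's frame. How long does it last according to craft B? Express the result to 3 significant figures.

54.5 s

The velocity of craft A relative to craft B is (0.635 + 0.703)c / (1 + 0.635×0.703) = 0.92505c; relative speed 0.92505c.
γ for this relative speed: γ = 1/√(1 − 0.855718) = 2.6327.
The clock on craft A records proper time, so craft B measures Δt = γΔτ = 2.6327 × 20.7 = 54.5 s.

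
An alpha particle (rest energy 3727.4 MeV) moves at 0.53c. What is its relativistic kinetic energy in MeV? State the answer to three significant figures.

668 MeV

γ = 1/√(1 − β²) = 1/√(1 − 0.2809) = 1/√0.7191 = 1/0.847998 = 1.17925.
Kinetic energy: K = (γ − 1)mc² = (1.17925 − 1) × 3727.4 MeV = 0.17925 × 3727.4 = 668 MeV.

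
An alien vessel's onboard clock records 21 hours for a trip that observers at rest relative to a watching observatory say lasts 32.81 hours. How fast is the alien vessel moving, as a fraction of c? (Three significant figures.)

γ = Δt/Δτ = 32.81/21 = 1.5624.
β = √(1 − 1/γ²) = √(1 − 0.409652) = √0.590348 = 0.768.

0.768c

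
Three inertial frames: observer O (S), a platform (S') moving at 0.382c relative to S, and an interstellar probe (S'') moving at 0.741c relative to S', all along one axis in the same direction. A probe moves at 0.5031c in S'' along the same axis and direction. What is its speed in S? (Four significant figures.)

0.9570c

First combine the probe and interstellar probe (S''→S'): u₁ = (0.5031 + 0.741)/(1 + 0.5031×0.741) = 1.2441/1.3727971 = 0.90625.
Then combine with the platform (S'→S): u = (0.90625 + 0.382)/(1 + 0.90625×0.382) = 1.28825/1.3461875 = 0.95696.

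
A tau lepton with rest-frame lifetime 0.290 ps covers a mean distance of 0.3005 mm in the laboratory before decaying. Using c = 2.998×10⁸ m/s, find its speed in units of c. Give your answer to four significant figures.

Let x = d/(cτ) = 3.005×10^-4 m / (2.998×10⁸ m/s × 2.900×10^-13 s) = 3.4563. Since d = βγcτ, x = βγ = β/√(1−β²).
Solving: β² = x²/(1+x²) = 11.946/12.946 = 0.922756, so β = 0.9606.

0.9606c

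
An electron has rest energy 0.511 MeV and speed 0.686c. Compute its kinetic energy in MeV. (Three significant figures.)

0.191 MeV

Lorentz factor: γ = (1 − 0.470596)^(−1/2) = 1.37438.
Kinetic energy: K = (γ − 1)mc² = (1.37438 − 1) × 0.511 MeV = 0.37438 × 0.511 = 0.191 MeV.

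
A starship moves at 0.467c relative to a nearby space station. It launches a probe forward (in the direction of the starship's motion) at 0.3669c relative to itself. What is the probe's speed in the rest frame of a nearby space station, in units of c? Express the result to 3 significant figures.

Relativistic velocity addition: u = (u' + v)/(1 + u'v/c²), with u' = 0.3669c and v = 0.467c.
Numerator: 0.3669 + 0.467 = 0.8339. Denominator: 1 + (0.3669)(0.467) = 1.1713423.
u = 0.8339/1.1713423 = 0.71192, so the speed is 0.712c.

0.712c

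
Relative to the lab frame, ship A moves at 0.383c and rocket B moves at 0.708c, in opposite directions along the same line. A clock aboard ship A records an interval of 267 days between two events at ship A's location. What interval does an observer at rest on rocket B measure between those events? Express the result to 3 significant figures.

520 days

Transform ship A's velocity into rocket B's frame: (0.383 + 0.708)/(1 + 0.383·0.708) = 1.091/1.271164, so the relative speed is 0.85827c.
γ for this relative speed: γ = 1/√(1 − 0.736627) = 1.9486.
Ship A's interval is proper; time dilation gives Δt_B = γΔτ = 1.9486 × 267 days = 520 days.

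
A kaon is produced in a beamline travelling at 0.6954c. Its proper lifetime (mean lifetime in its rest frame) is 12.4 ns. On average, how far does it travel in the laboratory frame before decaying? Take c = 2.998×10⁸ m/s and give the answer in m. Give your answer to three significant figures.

γ = 1/√(1 − β²) = 1/√(1 − 0.48358116) = 1/√0.51641884 = 1/0.718623 = 1.3916.
Lab-frame lifetime: Δt = γτ = 1.3916 × 12.4 ns = 17.256 ns.
Distance: d = vΔt = 0.6954 × 2.998×10⁸ m/s × 1.7256×10^-8 s = 3.60 m.

3.60 m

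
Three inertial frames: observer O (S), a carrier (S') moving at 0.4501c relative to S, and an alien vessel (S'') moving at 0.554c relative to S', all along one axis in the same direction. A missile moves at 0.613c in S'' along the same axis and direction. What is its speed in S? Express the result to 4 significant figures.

Apply u = (u'+v)/(1+u'v) twice. Missile in the carrier frame: (0.613+0.554)/(1+0.613·0.554) = 1.167/1.339602 = 0.87115c.
That velocity, transformed to the rest frame of observer O: (0.87115+0.4501)/(1+0.87115·0.4501) = 1.32125/1.392104615 = 0.9491c.

0.9491c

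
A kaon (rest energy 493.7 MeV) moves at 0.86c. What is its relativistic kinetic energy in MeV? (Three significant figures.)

γ = 1/√(1 − β²) = 1/√(1 − 0.7396) = 1/√0.2604 = 1/0.510294 = 1.95965.
Kinetic energy: K = (γ − 1)mc² = (1.95965 − 1) × 493.7 MeV = 0.95965 × 493.7 = 474 MeV.

474 MeV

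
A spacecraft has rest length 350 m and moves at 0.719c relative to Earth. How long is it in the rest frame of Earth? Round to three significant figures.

243 m

β² = 0.516961, so γ = 1/√0.483039 = 1.4388.
Length contraction: L = L₀/γ = 350/1.4388 = 243 m.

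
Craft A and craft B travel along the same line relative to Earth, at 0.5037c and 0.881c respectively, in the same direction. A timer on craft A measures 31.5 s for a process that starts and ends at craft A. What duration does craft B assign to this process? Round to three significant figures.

Transform craft A's velocity into craft B's frame: (0.5037 − 0.881)/(1 − 0.5037·0.881) = −0.3773/0.5562403, so the relative speed is 0.6783c.
γ for this relative speed: γ = 1/√(1 − 0.460091) = 1.3609.
The clock on craft A records proper time, so craft B measures Δt = γΔτ = 1.3609 × 31.5 = 42.9 s.

42.9 s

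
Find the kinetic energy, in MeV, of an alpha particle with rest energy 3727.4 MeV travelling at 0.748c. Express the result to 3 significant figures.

1890 MeV

γ = 1/√(1 − β²) = 1/√(1 − 0.559504) = 1/√0.440496 = 1/0.663699 = 1.50671.
Kinetic energy: K = (γ − 1)mc² = (1.50671 − 1) × 3727.4 MeV = 0.50671 × 3727.4 = 1890 MeV.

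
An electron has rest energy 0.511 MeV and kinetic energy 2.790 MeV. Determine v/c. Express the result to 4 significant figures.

0.9879

K = (γ−1)mc², so γ = 1 + 2.790/0.511 = 6.4599.
Then v/c = √(1 − γ⁻²) = √(1 − 0.0239634) = √0.9760366 = 0.9879.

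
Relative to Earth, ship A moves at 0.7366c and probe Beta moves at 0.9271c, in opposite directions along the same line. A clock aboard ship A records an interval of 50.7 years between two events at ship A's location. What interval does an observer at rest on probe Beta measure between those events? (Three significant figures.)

337 years

Speed of ship A in probe Beta's frame: u = (v_A + v_B)/(1 + v_A v_B/c²) = (0.7366 + 0.9271)/(1 + 0.7366×0.9271) = 1.6637/1.68290186 = 0.98859; |u| = 0.98859c.
γ for this relative speed: γ = 1/√(1 − 0.97731) = 6.6387.
Ship A's interval is proper; time dilation gives Δt_B = γΔτ = 6.6387 × 50.7 years = 337 years.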